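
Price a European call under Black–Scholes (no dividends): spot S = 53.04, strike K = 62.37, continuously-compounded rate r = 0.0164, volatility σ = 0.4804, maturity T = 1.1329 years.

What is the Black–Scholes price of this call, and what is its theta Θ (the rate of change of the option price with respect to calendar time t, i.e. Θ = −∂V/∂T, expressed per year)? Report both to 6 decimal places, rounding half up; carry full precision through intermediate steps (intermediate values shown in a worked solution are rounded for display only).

price = 7.877566
Θ = -5.070809

σ√T = 0.4804·√1.1329 = 0.511327
d₁ = (ln(S/K) + (r+σ²/2)T) / (σ√T) = (ln(53.04/62.37) + (0.0164+0.4804²/2)·1.1329) / 0.511327 = (-0.162038 + 0.149307) / 0.511327 = -0.024898
d₂ = d₁ − σ√T = -0.024898 − 0.511327 = -0.536225
e^{−rT} = e^{−0.0164·1.1329} = 0.981592
N(d₁) = 0.490068,  N(d₂) = 0.295902
Call price V = S·N(d₁) − K·e^{−rT}·N(d₂) = 25.993225 − 18.115659 = 7.877566
φ(d₁) = (1/√(2π))·e^{−d₁²/2} = 0.398819
Θ = −S·φ(d₁)·σ/(2√T) − r·K·e^{−rT}·N(d₂) = −4.773712 − 0.297097 = -5.070809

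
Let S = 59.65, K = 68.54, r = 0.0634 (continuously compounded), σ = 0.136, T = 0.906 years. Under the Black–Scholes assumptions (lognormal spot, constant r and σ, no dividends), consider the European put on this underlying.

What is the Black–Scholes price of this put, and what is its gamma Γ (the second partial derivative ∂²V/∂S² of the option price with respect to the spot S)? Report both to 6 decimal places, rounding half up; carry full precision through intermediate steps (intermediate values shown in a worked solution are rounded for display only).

σ√T = 0.136·√0.906 = 0.129450
d₁ = (ln(S/K) + (r+σ²/2)T) / (σ√T) = (ln(59.65/68.54) + (0.0634+0.136²/2)·0.906) / 0.129450 = (-0.138923 + 0.065819) / 0.129450 = -0.564729
d₂ = d₁ − σ√T = -0.564729 − 0.129450 = -0.694179
e^{−rT} = e^{−0.0634·0.906} = 0.944178
N(−d₁) = 0.713871,  N(−d₂) = 0.756215
Put price V = K·e^{−rT}·N(−d₂) − S·N(−d₁) = 48.937675 − 42.582394 = 6.355281
φ(d₁) = (1/√(2π))·e^{−d₁²/2} = 0.340140
Γ = φ(d₁) / (S·σ·√T) = 0.044050

price = 6.355281
Γ = 0.044050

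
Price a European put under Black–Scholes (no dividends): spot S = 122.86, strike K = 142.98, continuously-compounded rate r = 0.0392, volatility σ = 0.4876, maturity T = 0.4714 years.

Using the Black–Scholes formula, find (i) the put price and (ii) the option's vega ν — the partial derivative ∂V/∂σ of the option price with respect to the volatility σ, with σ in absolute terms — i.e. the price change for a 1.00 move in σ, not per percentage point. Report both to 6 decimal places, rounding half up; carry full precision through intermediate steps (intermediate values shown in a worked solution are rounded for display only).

price = 27.598238
ν = 32.770698

σ√T = 0.4876·√0.4714 = 0.334779
d₁ = (ln(S/K) + (r+σ²/2)T) / (σ√T) = (ln(122.86/142.98) + (0.0392+0.4876²/2)·0.4714) / 0.334779 = (-0.151659 + 0.074517) / 0.334779 = -0.230426
d₂ = d₁ − σ√T = -0.230426 − 0.334779 = -0.565205
e^{−rT} = e^{−0.0392·0.4714} = 0.981691
N(−d₁) = 0.591120,  N(−d₂) = 0.714033
Put price V = K·e^{−rT}·N(−d₂) − S·N(−d₁) = 100.223193 − 72.624955 = 27.598238
φ(d₁) = (1/√(2π))·e^{−d₁²/2} = 0.388490
ν = S·φ(d₁)·√T = 32.770698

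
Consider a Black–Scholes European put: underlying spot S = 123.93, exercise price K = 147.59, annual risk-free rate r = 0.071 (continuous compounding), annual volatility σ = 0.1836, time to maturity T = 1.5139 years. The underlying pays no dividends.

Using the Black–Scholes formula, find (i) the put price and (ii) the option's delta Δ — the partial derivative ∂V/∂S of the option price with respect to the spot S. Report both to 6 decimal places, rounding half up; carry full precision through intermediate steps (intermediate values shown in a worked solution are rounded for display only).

σ√T = 0.1836·√1.5139 = 0.225903
d₁ = (ln(S/K) + (r+σ²/2)T) / (σ√T) = (ln(123.93/147.59) + (0.071+0.1836²/2)·1.5139) / 0.225903 = (-0.174721 + 0.133003) / 0.225903 = -0.184674
d₂ = d₁ − σ√T = -0.184674 − 0.225903 = -0.410577
e^{−rT} = e^{−0.071·1.5139} = 0.898088
N(−d₁) = 0.573258,  N(−d₂) = 0.659309
Put price V = K·e^{−rT}·N(−d₂) − S·N(−d₁) = 87.390590 − 71.043825 = 16.346765
Δ = −N(−d₁) = -0.573258

price = 16.346765
Δ = -0.573258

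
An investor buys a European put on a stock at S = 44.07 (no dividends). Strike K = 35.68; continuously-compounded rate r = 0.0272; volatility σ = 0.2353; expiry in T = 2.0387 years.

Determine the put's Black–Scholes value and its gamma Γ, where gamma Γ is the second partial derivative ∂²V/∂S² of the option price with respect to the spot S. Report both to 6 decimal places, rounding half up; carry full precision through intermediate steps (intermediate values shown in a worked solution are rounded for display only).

σ√T = 0.2353·√2.0387 = 0.335969
d₁ = (ln(S/K) + (r+σ²/2)T) / (σ√T) = (ln(44.07/35.68) + (0.0272+0.2353²/2)·2.0387) / 0.335969 = (0.211189 + 0.111890) / 0.335969 = 0.961635
d₂ = d₁ − σ√T = 0.961635 − 0.335969 = 0.625666
e^{−rT} = e^{−0.0272·2.0387} = 0.946057
N(−d₁) = 0.168117,  N(−d₂) = 0.265767
Put price V = K·e^{−rT}·N(−d₂) − S·N(−d₁) = 8.971044 − 7.408896 = 1.562148
φ(d₁) = (1/√(2π))·e^{−d₁²/2} = 0.251249
Γ = φ(d₁) / (S·σ·√T) = 0.016969

price = 1.562148
Γ = 0.016969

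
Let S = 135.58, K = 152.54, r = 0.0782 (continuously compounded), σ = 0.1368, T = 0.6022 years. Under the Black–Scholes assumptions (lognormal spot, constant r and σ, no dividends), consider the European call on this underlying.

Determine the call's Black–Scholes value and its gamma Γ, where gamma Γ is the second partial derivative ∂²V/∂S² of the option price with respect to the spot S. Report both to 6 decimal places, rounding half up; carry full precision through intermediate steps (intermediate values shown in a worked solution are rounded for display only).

σ√T = 0.1368·√0.6022 = 0.106159
d₁ = (ln(S/K) + (r+σ²/2)T) / (σ√T) = (ln(135.58/152.54) + (0.0782+0.1368²/2)·0.6022) / 0.106159 = (-0.117865 + 0.052727) / 0.106159 = -0.613590
d₂ = d₁ − σ√T = -0.613590 − 0.106159 = -0.719749
e^{−rT} = e^{−0.0782·0.6022} = 0.954000
N(d₁) = 0.269743,  N(d₂) = 0.235840
Call price V = S·N(d₁) − K·e^{−rT}·N(d₂) = 36.571760 − 34.320122 = 2.251638
φ(d₁) = (1/√(2π))·e^{−d₁²/2} = 0.330488
Γ = φ(d₁) / (S·σ·√T) = 0.022962

price = 2.251638
Γ = 0.022962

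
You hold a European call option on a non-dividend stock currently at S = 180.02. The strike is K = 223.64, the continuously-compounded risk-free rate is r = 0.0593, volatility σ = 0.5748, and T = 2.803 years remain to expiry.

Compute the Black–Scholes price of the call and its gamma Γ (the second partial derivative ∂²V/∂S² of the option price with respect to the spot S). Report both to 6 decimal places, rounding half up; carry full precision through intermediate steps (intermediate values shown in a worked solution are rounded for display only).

σ√T = 0.5748·√2.803 = 0.962339
d₁ = (ln(S/K) + (r+σ²/2)T) / (σ√T) = (ln(180.02/223.64) + (0.0593+0.5748²/2)·2.803) / 0.962339 = (-0.216970 + 0.629267) / 0.962339 = 0.428432
d₂ = d₁ − σ√T = 0.428432 − 0.962339 = -0.533908
e^{−rT} = e^{−0.0593·2.803} = 0.846862
N(d₁) = 0.665832,  N(d₂) = 0.296703
Call price V = S·N(d₁) − K·e^{−rT}·N(d₂) = 119.863010 − 56.193165 = 63.669845
φ(d₁) = (1/√(2π))·e^{−d₁²/2} = 0.363958
Γ = φ(d₁) / (S·σ·√T) = 0.002101

price = 63.669845
Γ = 0.002101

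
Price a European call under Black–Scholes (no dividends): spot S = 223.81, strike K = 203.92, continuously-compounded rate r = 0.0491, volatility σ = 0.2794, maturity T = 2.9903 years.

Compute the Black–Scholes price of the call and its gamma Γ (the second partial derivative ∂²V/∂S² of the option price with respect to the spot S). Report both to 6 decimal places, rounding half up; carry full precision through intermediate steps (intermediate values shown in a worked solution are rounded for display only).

price = 66.529687
Γ = 0.002810

σ√T = 0.2794·√2.9903 = 0.483152
d₁ = (ln(S/K) + (r+σ²/2)T) / (σ√T) = (ln(223.81/203.92) + (0.0491+0.2794²/2)·2.9903) / 0.483152 = (0.093070 + 0.263542) / 0.483152 = 0.738094
d₂ = d₁ − σ√T = 0.738094 − 0.483152 = 0.254942
e^{−rT} = e^{−0.0491·2.9903} = 0.863446
N(d₁) = 0.769771,  N(d₂) = 0.600616
Call price V = S·N(d₁) − K·e^{−rT}·N(d₂) = 172.282492 − 105.752805 = 66.529687
φ(d₁) = (1/√(2π))·e^{−d₁²/2} = 0.303817
Γ = φ(d₁) / (S·σ·√T) = 0.002810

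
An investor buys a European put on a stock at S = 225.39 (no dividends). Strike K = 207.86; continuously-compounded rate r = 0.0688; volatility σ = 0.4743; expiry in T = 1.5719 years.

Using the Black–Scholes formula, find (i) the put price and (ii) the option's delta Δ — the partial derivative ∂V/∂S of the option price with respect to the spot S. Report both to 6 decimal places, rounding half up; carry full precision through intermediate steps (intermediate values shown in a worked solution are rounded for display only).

σ√T = 0.4743·√1.5719 = 0.594656
d₁ = (ln(S/K) + (r+σ²/2)T) / (σ√T) = (ln(225.39/207.86) + (0.0688+0.4743²/2)·1.5719) / 0.594656 = (0.080967 + 0.284954) / 0.594656 = 0.615351
d₂ = d₁ − σ√T = 0.615351 − 0.594656 = 0.020695
e^{−rT} = e^{−0.0688·1.5719} = 0.897496
N(−d₁) = 0.269162,  N(−d₂) = 0.491744
Put price V = K·e^{−rT}·N(−d₂) − S·N(−d₁) = 91.736643 − 60.666317 = 31.070326
Δ = −N(−d₁) = -0.269162

price = 31.070326
Δ = -0.269162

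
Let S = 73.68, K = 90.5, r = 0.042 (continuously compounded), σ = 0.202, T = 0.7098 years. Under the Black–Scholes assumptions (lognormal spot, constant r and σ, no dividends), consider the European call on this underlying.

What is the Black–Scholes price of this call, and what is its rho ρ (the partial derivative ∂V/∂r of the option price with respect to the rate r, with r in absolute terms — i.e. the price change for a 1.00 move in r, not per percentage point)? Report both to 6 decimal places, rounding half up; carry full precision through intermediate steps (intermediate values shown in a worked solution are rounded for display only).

σ√T = 0.202·√0.7098 = 0.170184
d₁ = (ln(S/K) + (r+σ²/2)T) / (σ√T) = (ln(73.68/90.5) + (0.042+0.202²/2)·0.7098) / 0.170184 = (-0.205618 + 0.044293) / 0.170184 = -0.947946
d₂ = d₁ − σ√T = -0.947946 − 0.170184 = -1.118130
e^{−rT} = e^{−0.042·0.7098} = 0.970628
N(d₁) = 0.171578,  N(d₂) = 0.131756
Call price V = S·N(d₁) − K·e^{−rT}·N(d₂) = 12.641898 − 11.573661 = 1.068236
ρ = K·T·e^{−rT}·N(d₂) = 8.214985

price = 1.068236
ρ = 8.214985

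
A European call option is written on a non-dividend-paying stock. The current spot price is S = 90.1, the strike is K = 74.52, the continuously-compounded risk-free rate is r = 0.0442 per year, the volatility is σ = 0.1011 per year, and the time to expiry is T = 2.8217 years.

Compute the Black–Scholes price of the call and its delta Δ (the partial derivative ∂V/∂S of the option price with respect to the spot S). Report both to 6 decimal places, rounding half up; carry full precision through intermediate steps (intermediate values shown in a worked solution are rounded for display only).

σ√T = 0.1011·√2.8217 = 0.169827
d₁ = (ln(S/K) + (r+σ²/2)T) / (σ√T) = (ln(90.1/74.52) + (0.0442+0.1011²/2)·2.8217) / 0.169827 = (0.189853 + 0.139140) / 0.169827 = 1.937221
d₂ = d₁ − σ√T = 1.937221 − 0.169827 = 1.767394
e^{−rT} = e^{−0.0442·2.8217} = 0.882745
N(d₁) = 0.973641,  N(d₂) = 0.961419
Call price V = S·N(d₁) − K·e^{−rT}·N(d₂) = 87.725041 − 63.244194 = 24.480846
Δ = N(d₁) = 0.973641

price = 24.480846
Δ = 0.973641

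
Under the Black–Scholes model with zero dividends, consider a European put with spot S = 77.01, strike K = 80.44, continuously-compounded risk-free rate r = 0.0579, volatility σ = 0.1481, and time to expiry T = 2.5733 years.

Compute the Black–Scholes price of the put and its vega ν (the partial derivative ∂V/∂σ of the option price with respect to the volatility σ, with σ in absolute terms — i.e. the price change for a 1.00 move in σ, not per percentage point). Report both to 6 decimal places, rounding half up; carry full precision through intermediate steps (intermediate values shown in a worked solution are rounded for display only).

price = 3.731137
ν = 42.071956

σ√T = 0.1481·√2.5733 = 0.237575
d₁ = (ln(S/K) + (r+σ²/2)T) / (σ√T) = (ln(77.01/80.44) + (0.0579+0.1481²/2)·2.5733) / 0.237575 = (-0.043576 + 0.177215) / 0.237575 = 0.562512
d₂ = d₁ − σ√T = 0.562512 − 0.237575 = 0.324937
e^{−rT} = e^{−0.0579·2.5733} = 0.861574
N(−d₁) = 0.286884,  N(−d₂) = 0.372614
Put price V = K·e^{−rT}·N(−d₂) − S·N(−d₁) = 25.824041 − 22.092905 = 3.731137
φ(d₁) = (1/√(2π))·e^{−d₁²/2} = 0.340565
ν = S·φ(d₁)·√T = 42.071956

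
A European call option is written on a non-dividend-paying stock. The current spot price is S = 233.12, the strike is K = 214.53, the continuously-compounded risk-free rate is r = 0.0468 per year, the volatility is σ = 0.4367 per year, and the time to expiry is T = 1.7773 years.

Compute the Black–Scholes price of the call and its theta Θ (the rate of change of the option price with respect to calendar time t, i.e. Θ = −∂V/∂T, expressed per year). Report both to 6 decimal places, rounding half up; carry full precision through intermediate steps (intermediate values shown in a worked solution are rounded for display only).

σ√T = 0.4367·√1.7773 = 0.582188
d₁ = (ln(S/K) + (r+σ²/2)T) / (σ√T) = (ln(233.12/214.53) + (0.0468+0.4367²/2)·1.7773) / 0.582188 = (0.083104 + 0.252649) / 0.582188 = 0.576709
d₂ = d₁ − σ√T = 0.576709 − 0.582188 = -0.005480
e^{−rT} = e^{−0.0468·1.7773} = 0.920188
N(d₁) = 0.717932,  N(d₂) = 0.497814
Call price V = S·N(d₁) − K·e^{−rT}·N(d₂) = 167.364271 − 98.272374 = 69.091897
φ(d₁) = (1/√(2π))·e^{−d₁²/2} = 0.337822
Θ = −S·φ(d₁)·σ/(2√T) − r·K·e^{−rT}·N(d₂) = −12.898548 − 4.599147 = -17.497695

price = 69.091897
Θ = -17.497695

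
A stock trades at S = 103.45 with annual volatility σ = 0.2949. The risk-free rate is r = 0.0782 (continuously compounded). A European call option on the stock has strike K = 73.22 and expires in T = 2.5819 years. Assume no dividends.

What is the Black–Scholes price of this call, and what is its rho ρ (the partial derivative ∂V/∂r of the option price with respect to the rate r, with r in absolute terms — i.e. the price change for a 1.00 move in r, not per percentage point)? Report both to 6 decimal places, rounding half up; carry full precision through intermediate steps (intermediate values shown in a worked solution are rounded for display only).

price = 45.864120
ρ = 126.805429

σ√T = 0.2949·√2.5819 = 0.473854
d₁ = (ln(S/K) + (r+σ²/2)T) / (σ√T) = (ln(103.45/73.22) + (0.0782+0.2949²/2)·2.5819) / 0.473854 = (0.345620 + 0.314173) / 0.473854 = 1.392398
d₂ = d₁ − σ√T = 1.392398 − 0.473854 = 0.918544
e^{−rT} = e^{−0.0782·2.5819} = 0.817173
N(d₁) = 0.918099,  N(d₂) = 0.820833
Call price V = S·N(d₁) − K·e^{−rT}·N(d₂) = 94.977343 − 49.113223 = 45.864120
ρ = K·T·e^{−rT}·N(d₂) = 126.805429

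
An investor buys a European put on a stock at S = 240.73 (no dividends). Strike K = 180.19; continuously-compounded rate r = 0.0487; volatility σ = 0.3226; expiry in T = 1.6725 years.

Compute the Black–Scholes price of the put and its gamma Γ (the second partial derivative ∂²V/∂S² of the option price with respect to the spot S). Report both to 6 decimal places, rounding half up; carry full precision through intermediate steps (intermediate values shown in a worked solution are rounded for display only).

σ√T = 0.3226·√1.6725 = 0.417203
d₁ = (ln(S/K) + (r+σ²/2)T) / (σ√T) = (ln(240.73/180.19) + (0.0487+0.3226²/2)·1.6725) / 0.417203 = (0.289664 + 0.168480) / 0.417203 = 1.098132
d₂ = d₁ − σ√T = 1.098132 − 0.417203 = 0.680929
e^{−rT} = e^{−0.0487·1.6725} = 0.921778
N(−d₁) = 0.136073,  N(−d₂) = 0.247958
Put price V = K·e^{−rT}·N(−d₂) − S·N(−d₁) = 41.184658 − 32.756946 = 8.427712
φ(d₁) = (1/√(2π))·e^{−d₁²/2} = 0.218300
Γ = φ(d₁) / (S·σ·√T) = 0.002174

price = 8.427712
Γ = 0.002174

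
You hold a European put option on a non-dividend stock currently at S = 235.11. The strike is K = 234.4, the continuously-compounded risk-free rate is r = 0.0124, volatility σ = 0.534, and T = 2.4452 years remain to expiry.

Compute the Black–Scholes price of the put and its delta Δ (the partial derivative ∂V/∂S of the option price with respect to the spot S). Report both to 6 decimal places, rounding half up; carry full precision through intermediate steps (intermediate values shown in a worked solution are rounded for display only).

price = 71.057228
Δ = -0.323676

σ√T = 0.534·√2.4452 = 0.835023
d₁ = (ln(S/K) + (r+σ²/2)T) / (σ√T) = (ln(235.11/234.4) + (0.0124+0.534²/2)·2.4452) / 0.835023 = (0.003024 + 0.378952) / 0.835023 = 0.457444
d₂ = d₁ − σ√T = 0.457444 − 0.835023 = -0.377579
e^{−rT} = e^{−0.0124·2.4452} = 0.970135
N(−d₁) = 0.323676,  N(−d₂) = 0.647128
Put price V = K·e^{−rT}·N(−d₂) − S·N(−d₁) = 147.156649 − 76.099421 = 71.057228
Δ = −N(−d₁) = -0.323676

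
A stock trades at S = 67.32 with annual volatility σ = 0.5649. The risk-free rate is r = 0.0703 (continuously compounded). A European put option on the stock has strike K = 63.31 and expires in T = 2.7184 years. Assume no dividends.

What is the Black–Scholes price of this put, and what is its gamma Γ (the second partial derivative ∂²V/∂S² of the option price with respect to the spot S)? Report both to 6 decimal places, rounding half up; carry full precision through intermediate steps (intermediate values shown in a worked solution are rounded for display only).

σ√T = 0.5649·√2.7184 = 0.931383
d₁ = (ln(S/K) + (r+σ²/2)T) / (σ√T) = (ln(67.32/63.31) + (0.0703+0.5649²/2)·2.7184) / 0.931383 = (0.061414 + 0.624841) / 0.931383 = 0.736813
d₂ = d₁ − σ√T = 0.736813 − 0.931383 = -0.194570
e^{−rT} = e^{−0.0703·2.7184} = 0.826047
N(−d₁) = 0.230618,  N(−d₂) = 0.577135
Put price V = K·e^{−rT}·N(−d₂) − S·N(−d₁) = 30.182469 − 15.525215 = 14.657254
φ(d₁) = (1/√(2π))·e^{−d₁²/2} = 0.304104
Γ = φ(d₁) / (S·σ·√T) = 0.004850

price = 14.657254
Γ = 0.004850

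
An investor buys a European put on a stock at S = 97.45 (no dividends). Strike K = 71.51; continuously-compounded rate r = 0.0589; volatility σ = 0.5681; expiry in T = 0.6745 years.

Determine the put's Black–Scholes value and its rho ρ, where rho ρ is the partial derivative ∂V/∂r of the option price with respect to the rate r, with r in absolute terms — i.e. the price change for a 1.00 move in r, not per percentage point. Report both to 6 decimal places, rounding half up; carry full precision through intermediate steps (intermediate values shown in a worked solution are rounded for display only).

σ√T = 0.5681·√0.6745 = 0.466569
d₁ = (ln(S/K) + (r+σ²/2)T) / (σ√T) = (ln(97.45/71.51) + (0.0589+0.5681²/2)·0.6745) / 0.466569 = (0.309502 + 0.148571) / 0.466569 = 0.981792
d₂ = d₁ − σ√T = 0.981792 − 0.466569 = 0.515223
e^{−rT} = e^{−0.0589·0.6745} = 0.961051
N(−d₁) = 0.163101,  N(−d₂) = 0.303199
Put price V = K·e^{−rT}·N(−d₂) − S·N(−d₁) = 20.837250 − 15.894217 = 4.943033
ρ = −K·T·e^{−rT}·N(−d₂) = -14.054725

price = 4.943033
ρ = -14.054725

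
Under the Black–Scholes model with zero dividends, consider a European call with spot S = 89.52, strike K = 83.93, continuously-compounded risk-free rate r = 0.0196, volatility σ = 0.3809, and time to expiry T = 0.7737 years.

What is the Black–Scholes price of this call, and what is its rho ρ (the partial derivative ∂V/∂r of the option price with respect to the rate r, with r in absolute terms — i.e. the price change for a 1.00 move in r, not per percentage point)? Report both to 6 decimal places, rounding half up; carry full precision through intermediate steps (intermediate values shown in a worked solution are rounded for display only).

price = 15.199270
ρ = 33.769243

σ√T = 0.3809·√0.7737 = 0.335040
d₁ = (ln(S/K) + (r+σ²/2)T) / (σ√T) = (ln(89.52/83.93) + (0.0196+0.3809²/2)·0.7737) / 0.335040 = (0.064479 + 0.071291) / 0.335040 = 0.405233
d₂ = d₁ − σ√T = 0.405233 − 0.335040 = 0.070193
e^{−rT} = e^{−0.0196·0.7737} = 0.984950
N(d₁) = 0.657347,  N(d₂) = 0.527980
Call price V = S·N(d₁) − K·e^{−rT}·N(d₂) = 58.845699 − 43.646429 = 15.199270
ρ = K·T·e^{−rT}·N(d₂) = 33.769243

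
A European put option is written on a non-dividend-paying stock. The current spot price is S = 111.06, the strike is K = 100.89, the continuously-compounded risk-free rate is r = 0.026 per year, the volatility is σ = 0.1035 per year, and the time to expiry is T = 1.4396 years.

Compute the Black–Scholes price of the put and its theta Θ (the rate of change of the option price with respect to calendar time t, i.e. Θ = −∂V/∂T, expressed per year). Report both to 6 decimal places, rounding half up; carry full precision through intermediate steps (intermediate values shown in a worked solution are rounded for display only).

price = 0.929163
Θ = -0.608203

σ√T = 0.1035·√1.4396 = 0.124183
d₁ = (ln(S/K) + (r+σ²/2)T) / (σ√T) = (ln(111.06/100.89) + (0.026+0.1035²/2)·1.4396) / 0.124183 = (0.096040 + 0.045140) / 0.124183 = 1.136873
d₂ = d₁ − σ√T = 1.136873 − 0.124183 = 1.012691
e^{−rT} = e^{−0.026·1.4396} = 0.963262
N(−d₁) = 0.127796,  N(−d₂) = 0.155604
Put price V = K·e^{−rT}·N(−d₂) − S·N(−d₁) = 15.122144 − 14.192981 = 0.929163
φ(d₁) = (1/√(2π))·e^{−d₁²/2} = 0.209051
Θ = −S·φ(d₁)·σ/(2√T) + r·K·e^{−rT}·N(−d₂) = −1.001379 + 0.393176 = -0.608203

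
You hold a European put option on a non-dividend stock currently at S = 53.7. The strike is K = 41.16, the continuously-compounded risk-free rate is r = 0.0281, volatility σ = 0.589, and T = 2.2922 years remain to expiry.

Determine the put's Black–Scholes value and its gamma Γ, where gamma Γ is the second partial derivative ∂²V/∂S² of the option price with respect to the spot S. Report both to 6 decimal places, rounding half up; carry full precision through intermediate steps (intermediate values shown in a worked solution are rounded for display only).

price = 9.331981
Γ = 0.005970

σ√T = 0.589·√2.2922 = 0.891747
d₁ = (ln(S/K) + (r+σ²/2)T) / (σ√T) = (ln(53.7/41.16) + (0.0281+0.589²/2)·2.2922) / 0.891747 = (0.265946 + 0.462017) / 0.891747 = 0.816334
d₂ = d₁ − σ√T = 0.816334 − 0.891747 = -0.075413
e^{−rT} = e^{−0.0281·2.2922} = 0.937620
N(−d₁) = 0.207155,  N(−d₂) = 0.530057
Put price V = K·e^{−rT}·N(−d₂) − S·N(−d₁) = 20.456183 − 11.124203 = 9.331981
φ(d₁) = (1/√(2π))·e^{−d₁²/2} = 0.285893
Γ = φ(d₁) / (S·σ·√T) = 0.005970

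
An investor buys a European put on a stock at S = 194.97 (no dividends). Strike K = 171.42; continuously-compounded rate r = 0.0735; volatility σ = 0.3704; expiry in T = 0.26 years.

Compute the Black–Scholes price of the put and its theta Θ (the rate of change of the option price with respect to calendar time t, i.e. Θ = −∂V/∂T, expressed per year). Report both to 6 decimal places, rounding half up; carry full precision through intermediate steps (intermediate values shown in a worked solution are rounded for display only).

price = 4.226355
Θ = -16.192251

σ√T = 0.3704·√0.26 = 0.188868
d₁ = (ln(S/K) + (r+σ²/2)T) / (σ√T) = (ln(194.97/171.42) + (0.0735+0.3704²/2)·0.26) / 0.188868 = (0.128729 + 0.036946) / 0.188868 = 0.877199
d₂ = d₁ − σ√T = 0.877199 − 0.188868 = 0.688331
e^{−rT} = e^{−0.0735·0.26} = 0.981071
N(−d₁) = 0.190189,  N(−d₂) = 0.245622
Put price V = K·e^{−rT}·N(−d₂) − S·N(−d₁) = 41.307566 − 37.081211 = 4.226355
φ(d₁) = (1/√(2π))·e^{−d₁²/2} = 0.271531
Θ = −S·φ(d₁)·σ/(2√T) + r·K·e^{−rT}·N(−d₂) = −19.228357 + 3.036106 = -16.192251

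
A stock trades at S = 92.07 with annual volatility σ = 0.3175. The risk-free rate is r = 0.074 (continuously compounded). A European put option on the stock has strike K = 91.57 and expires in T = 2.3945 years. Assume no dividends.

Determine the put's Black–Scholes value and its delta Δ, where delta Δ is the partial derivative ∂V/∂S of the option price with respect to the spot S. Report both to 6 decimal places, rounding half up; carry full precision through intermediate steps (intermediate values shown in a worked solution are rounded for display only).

σ√T = 0.3175·√2.3945 = 0.491305
d₁ = (ln(S/K) + (r+σ²/2)T) / (σ√T) = (ln(92.07/91.57) + (0.074+0.3175²/2)·2.3945) / 0.491305 = (0.005445 + 0.297883) / 0.491305 = 0.617394
d₂ = d₁ − σ√T = 0.617394 − 0.491305 = 0.126089
e^{−rT} = e^{−0.074·2.3945} = 0.837618
N(−d₁) = 0.268487,  N(−d₂) = 0.449831
Put price V = K·e^{−rT}·N(−d₂) − S·N(−d₁) = 34.502327 − 24.719639 = 9.782688
Δ = −N(−d₁) = -0.268487

price = 9.782688
Δ = -0.268487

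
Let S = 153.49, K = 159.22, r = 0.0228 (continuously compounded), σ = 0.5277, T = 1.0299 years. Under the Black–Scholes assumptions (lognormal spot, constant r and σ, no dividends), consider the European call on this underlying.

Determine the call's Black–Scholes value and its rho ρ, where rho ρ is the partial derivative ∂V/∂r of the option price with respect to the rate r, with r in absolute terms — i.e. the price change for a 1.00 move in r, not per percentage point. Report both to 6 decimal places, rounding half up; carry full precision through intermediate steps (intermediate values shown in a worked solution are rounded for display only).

price = 31.611861
ρ = 61.668437

σ√T = 0.5277·√1.0299 = 0.535531
d₁ = (ln(S/K) + (r+σ²/2)T) / (σ√T) = (ln(153.49/159.22) + (0.0228+0.5277²/2)·1.0299) / 0.535531 = (-0.036651 + 0.166878) / 0.535531 = 0.243174
d₂ = d₁ − σ√T = 0.243174 − 0.535531 = -0.292357
e^{−rT} = e^{−0.0228·1.0299} = 0.976792
N(d₁) = 0.596065,  N(d₂) = 0.385007
Call price V = S·N(d₁) − K·e^{−rT}·N(d₂) = 91.489943 − 59.878083 = 31.611861
ρ = K·T·e^{−rT}·N(d₂) = 61.668437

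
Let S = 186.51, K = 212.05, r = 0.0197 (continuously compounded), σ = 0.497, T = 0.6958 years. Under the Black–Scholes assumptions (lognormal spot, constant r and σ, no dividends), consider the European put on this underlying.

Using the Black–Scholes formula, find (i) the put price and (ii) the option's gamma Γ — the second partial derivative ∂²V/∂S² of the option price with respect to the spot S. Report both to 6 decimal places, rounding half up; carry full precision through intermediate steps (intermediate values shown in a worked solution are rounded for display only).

σ√T = 0.497·√0.6958 = 0.414571
d₁ = (ln(S/K) + (r+σ²/2)T) / (σ√T) = (ln(186.51/212.05) + (0.0197+0.497²/2)·0.6958) / 0.414571 = (-0.128337 + 0.099642) / 0.414571 = -0.069218
d₂ = d₁ − σ√T = -0.069218 − 0.414571 = -0.483788
e^{−rT} = e^{−0.0197·0.6958} = 0.986386
N(−d₁) = 0.527592,  N(−d₂) = 0.685732
Put price V = K·e^{−rT}·N(−d₂) − S·N(−d₁) = 143.429883 − 98.401138 = 45.028745
φ(d₁) = (1/√(2π))·e^{−d₁²/2} = 0.397988
Γ = φ(d₁) / (S·σ·√T) = 0.005147

price = 45.028745
Γ = 0.005147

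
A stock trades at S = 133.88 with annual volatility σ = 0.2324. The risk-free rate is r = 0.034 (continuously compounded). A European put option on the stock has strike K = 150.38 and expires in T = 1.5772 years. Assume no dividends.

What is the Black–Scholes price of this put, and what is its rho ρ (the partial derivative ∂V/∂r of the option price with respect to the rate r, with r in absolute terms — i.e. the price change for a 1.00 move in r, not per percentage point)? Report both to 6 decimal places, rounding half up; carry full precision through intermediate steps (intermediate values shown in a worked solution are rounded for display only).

σ√T = 0.2324·√1.5772 = 0.291863
d₁ = (ln(S/K) + (r+σ²/2)T) / (σ√T) = (ln(133.88/150.38) + (0.034+0.2324²/2)·1.5772) / 0.291863 = (-0.116222 + 0.096217) / 0.291863 = -0.068541
d₂ = d₁ − σ√T = -0.068541 − 0.291863 = -0.360404
e^{−rT} = e^{−0.034·1.5772} = 0.947788
N(−d₁) = 0.527323,  N(−d₂) = 0.640728
Put price V = K·e^{−rT}·N(−d₂) − S·N(−d₁) = 91.321828 − 70.597946 = 20.723882
ρ = −K·T·e^{−rT}·N(−d₂) = -144.032788

price = 20.723882
ρ = -144.032788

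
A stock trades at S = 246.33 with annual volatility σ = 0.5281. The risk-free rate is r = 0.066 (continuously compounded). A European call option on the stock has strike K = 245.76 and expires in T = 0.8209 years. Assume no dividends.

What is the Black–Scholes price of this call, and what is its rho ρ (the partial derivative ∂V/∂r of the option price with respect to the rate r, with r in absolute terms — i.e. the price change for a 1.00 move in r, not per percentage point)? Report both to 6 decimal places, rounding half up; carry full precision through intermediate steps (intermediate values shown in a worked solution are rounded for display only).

σ√T = 0.5281·√0.8209 = 0.478477
d₁ = (ln(S/K) + (r+σ²/2)T) / (σ√T) = (ln(246.33/245.76) + (0.066+0.5281²/2)·0.8209) / 0.478477 = (0.002317 + 0.168650) / 0.478477 = 0.357313
d₂ = d₁ − σ√T = 0.357313 − 0.478477 = -0.121164
e^{−rT} = e^{−0.066·0.8209} = 0.947262
N(d₁) = 0.639571,  N(d₂) = 0.451781
Call price V = S·N(d₁) − K·e^{−rT}·N(d₂) = 157.545615 − 105.174136 = 52.371479
ρ = K·T·e^{−rT}·N(d₂) = 86.337448

price = 52.371479
ρ = 86.337448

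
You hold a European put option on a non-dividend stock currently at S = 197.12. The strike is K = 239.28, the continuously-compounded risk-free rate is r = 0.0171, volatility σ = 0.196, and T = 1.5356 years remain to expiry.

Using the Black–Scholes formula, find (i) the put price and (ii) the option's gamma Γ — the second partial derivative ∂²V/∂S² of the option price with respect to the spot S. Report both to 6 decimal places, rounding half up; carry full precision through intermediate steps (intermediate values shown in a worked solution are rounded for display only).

σ√T = 0.196·√1.5356 = 0.242882
d₁ = (ln(S/K) + (r+σ²/2)T) / (σ√T) = (ln(197.12/239.28) + (0.0171+0.196²/2)·1.5356) / 0.242882 = (-0.193822 + 0.055755) / 0.242882 = -0.568454
d₂ = d₁ − σ√T = -0.568454 − 0.242882 = -0.811336
e^{−rT} = e^{−0.0171·1.5356} = 0.974083
N(−d₁) = 0.715137,  N(−d₂) = 0.791414
Put price V = K·e^{−rT}·N(−d₂) − S·N(−d₁) = 184.461555 − 140.967731 = 43.493825
φ(d₁) = (1/√(2π))·e^{−d₁²/2} = 0.339423
Γ = φ(d₁) / (S·σ·√T) = 0.007089

price = 43.493825
Γ = 0.007089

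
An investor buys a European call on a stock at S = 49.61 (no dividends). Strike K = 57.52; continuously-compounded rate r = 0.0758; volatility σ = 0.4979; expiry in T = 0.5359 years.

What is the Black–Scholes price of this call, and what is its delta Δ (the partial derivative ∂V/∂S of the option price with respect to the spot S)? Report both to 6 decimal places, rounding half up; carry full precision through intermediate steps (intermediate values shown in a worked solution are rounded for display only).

σ√T = 0.4979·√0.5359 = 0.364489
d₁ = (ln(S/K) + (r+σ²/2)T) / (σ√T) = (ln(49.61/57.52) + (0.0758+0.4979²/2)·0.5359) / 0.364489 = (-0.147940 + 0.107047) / 0.364489 = -0.112193
d₂ = d₁ − σ√T = -0.112193 − 0.364489 = -0.476682
e^{−rT} = e^{−0.0758·0.5359} = 0.960193
N(d₁) = 0.455335,  N(d₂) = 0.316794
Call price V = S·N(d₁) − K·e^{−rT}·N(d₂) = 22.589178 − 17.496646 = 5.092532
Δ = N(d₁) = 0.455335

price = 5.092532
Δ = 0.455335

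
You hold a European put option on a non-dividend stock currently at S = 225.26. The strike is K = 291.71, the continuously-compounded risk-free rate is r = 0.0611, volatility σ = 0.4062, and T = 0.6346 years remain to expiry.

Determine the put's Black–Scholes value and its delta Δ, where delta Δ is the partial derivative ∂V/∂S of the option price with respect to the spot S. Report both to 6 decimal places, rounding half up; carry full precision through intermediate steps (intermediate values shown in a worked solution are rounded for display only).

price = 67.309943
Δ = -0.697511

σ√T = 0.4062·√0.6346 = 0.323586
d₁ = (ln(S/K) + (r+σ²/2)T) / (σ√T) = (ln(225.26/291.71) + (0.0611+0.4062²/2)·0.6346) / 0.323586 = (-0.258505 + 0.091128) / 0.323586 = -0.517256
d₂ = d₁ − σ√T = -0.517256 − 0.323586 = -0.840842
e^{−rT} = e^{−0.0611·0.6346} = 0.961968
N(−d₁) = 0.697511,  N(−d₂) = 0.799782
Put price V = K·e^{−rT}·N(−d₂) − S·N(−d₁) = 224.431310 − 157.121367 = 67.309943
Δ = −N(−d₁) = -0.697511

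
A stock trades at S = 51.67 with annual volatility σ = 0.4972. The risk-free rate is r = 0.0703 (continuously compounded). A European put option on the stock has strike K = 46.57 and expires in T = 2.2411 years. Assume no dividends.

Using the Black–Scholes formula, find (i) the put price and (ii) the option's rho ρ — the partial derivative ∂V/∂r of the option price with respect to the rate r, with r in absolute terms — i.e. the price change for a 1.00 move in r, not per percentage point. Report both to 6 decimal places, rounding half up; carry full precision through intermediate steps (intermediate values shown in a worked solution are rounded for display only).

σ√T = 0.4972·√2.2411 = 0.744324
d₁ = (ln(S/K) + (r+σ²/2)T) / (σ√T) = (ln(51.67/46.57) + (0.0703+0.4972²/2)·2.2411) / 0.744324 = (0.103921 + 0.434558) / 0.744324 = 0.723447
d₂ = d₁ − σ√T = 0.723447 − 0.744324 = -0.020876
e^{−rT} = e^{−0.0703·2.2411} = 0.854235
N(−d₁) = 0.234703,  N(−d₂) = 0.508328
Put price V = K·e^{−rT}·N(−d₂) − S·N(−d₁) = 20.222148 − 12.127081 = 8.095067
ρ = −K·T·e^{−rT}·N(−d₂) = -45.319856

price = 8.095067
ρ = -45.319856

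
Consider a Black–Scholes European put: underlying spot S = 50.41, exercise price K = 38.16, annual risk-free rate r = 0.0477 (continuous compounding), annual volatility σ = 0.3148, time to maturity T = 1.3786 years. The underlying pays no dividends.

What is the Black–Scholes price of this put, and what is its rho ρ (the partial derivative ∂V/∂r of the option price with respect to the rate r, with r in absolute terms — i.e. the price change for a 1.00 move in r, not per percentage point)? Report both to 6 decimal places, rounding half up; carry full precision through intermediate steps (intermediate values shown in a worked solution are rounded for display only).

σ√T = 0.3148·√1.3786 = 0.369619
d₁ = (ln(S/K) + (r+σ²/2)T) / (σ√T) = (ln(50.41/38.16) + (0.0477+0.3148²/2)·1.3786) / 0.369619 = (0.278402 + 0.134068) / 0.369619 = 1.115934
d₂ = d₁ − σ√T = 1.115934 − 0.369619 = 0.746315
e^{−rT} = e^{−0.0477·1.3786} = 0.936356
N(−d₁) = 0.132225,  N(−d₂) = 0.227739
Put price V = K·e^{−rT}·N(−d₂) − S·N(−d₁) = 8.137407 − 6.665475 = 1.471932
ρ = −K·T·e^{−rT}·N(−d₂) = -11.218229

price = 1.471932
ρ = -11.218229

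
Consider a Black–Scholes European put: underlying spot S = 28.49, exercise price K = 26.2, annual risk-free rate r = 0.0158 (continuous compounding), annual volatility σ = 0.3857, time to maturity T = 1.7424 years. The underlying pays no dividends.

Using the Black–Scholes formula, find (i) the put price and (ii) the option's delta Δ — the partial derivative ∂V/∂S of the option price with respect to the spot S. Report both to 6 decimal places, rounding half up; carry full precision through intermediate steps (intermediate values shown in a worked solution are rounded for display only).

price = 4.048666
Δ = -0.318028

σ√T = 0.3857·√1.7424 = 0.509124
d₁ = (ln(S/K) + (r+σ²/2)T) / (σ√T) = (ln(28.49/26.2) + (0.0158+0.3857²/2)·1.7424) / 0.509124 = (0.083794 + 0.157134) / 0.509124 = 0.473219
d₂ = d₁ − σ√T = 0.473219 − 0.509124 = -0.035905
e^{−rT} = e^{−0.0158·1.7424} = 0.972846
N(−d₁) = 0.318028,  N(−d₂) = 0.514321
Put price V = K·e^{−rT}·N(−d₂) − S·N(−d₁) = 13.109295 − 9.060629 = 4.048666
Δ = −N(−d₁) = -0.318028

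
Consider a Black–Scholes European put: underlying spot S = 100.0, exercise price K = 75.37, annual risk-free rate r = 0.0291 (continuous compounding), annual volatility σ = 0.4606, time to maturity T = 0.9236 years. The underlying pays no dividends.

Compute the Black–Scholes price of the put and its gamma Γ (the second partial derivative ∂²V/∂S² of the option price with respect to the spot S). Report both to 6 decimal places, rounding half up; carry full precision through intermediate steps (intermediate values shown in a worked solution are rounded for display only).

price = 5.347662
Γ = 0.005898

σ√T = 0.4606·√0.9236 = 0.442656
d₁ = (ln(S/K) + (r+σ²/2)T) / (σ√T) = (ln(100.0/75.37) + (0.0291+0.4606²/2)·0.9236) / 0.442656 = (0.282761 + 0.124849) / 0.442656 = 0.920828
d₂ = d₁ − σ√T = 0.920828 − 0.442656 = 0.478172
e^{−rT} = e^{−0.0291·0.9236} = 0.973481
N(−d₁) = 0.178570,  N(−d₂) = 0.316264
Put price V = K·e^{−rT}·N(−d₂) − S·N(−d₁) = 23.204675 − 17.857013 = 5.347662
φ(d₁) = (1/√(2π))·e^{−d₁²/2} = 0.261087
Γ = φ(d₁) / (S·σ·√T) = 0.005898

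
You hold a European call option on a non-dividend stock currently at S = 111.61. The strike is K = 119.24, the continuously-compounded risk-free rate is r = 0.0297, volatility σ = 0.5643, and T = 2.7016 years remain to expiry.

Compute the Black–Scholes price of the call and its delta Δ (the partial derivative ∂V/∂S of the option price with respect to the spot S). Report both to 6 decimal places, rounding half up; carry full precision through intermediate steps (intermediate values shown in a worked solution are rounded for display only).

σ√T = 0.5643·√2.7016 = 0.927514
d₁ = (ln(S/K) + (r+σ²/2)T) / (σ√T) = (ln(111.61/119.24) + (0.0297+0.5643²/2)·2.7016) / 0.927514 = (-0.066128 + 0.510379) / 0.927514 = 0.478970
d₂ = d₁ − σ√T = 0.478970 − 0.927514 = -0.448545
e^{−rT} = e^{−0.0297·2.7016} = 0.922897
N(d₁) = 0.684020,  N(d₂) = 0.326880
Call price V = S·N(d₁) − K·e^{−rT}·N(d₂) = 76.343462 − 35.971934 = 40.371528
Δ = N(d₁) = 0.684020

price = 40.371528
Δ = 0.684020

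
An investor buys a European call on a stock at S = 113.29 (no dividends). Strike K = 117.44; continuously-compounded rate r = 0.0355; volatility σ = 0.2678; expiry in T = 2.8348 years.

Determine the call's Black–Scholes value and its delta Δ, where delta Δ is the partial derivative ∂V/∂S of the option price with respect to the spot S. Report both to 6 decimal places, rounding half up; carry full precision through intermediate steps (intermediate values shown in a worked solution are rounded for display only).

σ√T = 0.2678·√2.8348 = 0.450891
d₁ = (ln(S/K) + (r+σ²/2)T) / (σ√T) = (ln(113.29/117.44) + (0.0355+0.2678²/2)·2.8348) / 0.450891 = (-0.035977 + 0.202287) / 0.450891 = 0.368848
d₂ = d₁ − σ√T = 0.368848 − 0.450891 = -0.082044
e^{−rT} = e^{−0.0355·2.8348} = 0.904263
N(d₁) = 0.643879,  N(d₂) = 0.467306
Call price V = S·N(d₁) − K·e^{−rT}·N(d₂) = 72.945094 − 49.626317 = 23.318777
Δ = N(d₁) = 0.643879

price = 23.318777
Δ = 0.643879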